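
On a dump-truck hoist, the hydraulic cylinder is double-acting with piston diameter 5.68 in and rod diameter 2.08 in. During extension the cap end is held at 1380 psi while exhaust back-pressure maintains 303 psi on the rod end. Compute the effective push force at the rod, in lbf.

Cap-side area A_cap = π/4 × (5.68 in)² = 25.34 in^2
Rod-side annular area A_ann = π/4 × (5.68² − 2.08²) = 21.94 in^2
Net thrust = P_cap·A_cap − P_rod·A_ann = 34970 lbf − 6648 lbf

F ≈ 28300 lbf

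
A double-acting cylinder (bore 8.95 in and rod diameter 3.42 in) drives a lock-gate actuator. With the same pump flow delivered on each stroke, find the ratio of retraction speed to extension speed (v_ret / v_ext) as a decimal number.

Cap-side area A_cap = π/4 × (8.95 in)² = 62.91 in^2
Rod-side annular area A_ann = π/4 × (8.95² − 3.42²) = 53.73 in^2
For equal Q, v ∝ 1/A, so v_ret/v_ext = A_cap/A_ann.

v_ret/v_ext ≈ 1.17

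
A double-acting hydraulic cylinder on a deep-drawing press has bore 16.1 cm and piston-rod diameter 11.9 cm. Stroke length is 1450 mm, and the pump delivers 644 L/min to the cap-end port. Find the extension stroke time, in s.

Cap-side area A_cap = π/4 × (16.1 cm)² = 203.6 cm^2
Swept volume V = A × L; t = V / Q = A·L / Q

t ≈ 2.75 s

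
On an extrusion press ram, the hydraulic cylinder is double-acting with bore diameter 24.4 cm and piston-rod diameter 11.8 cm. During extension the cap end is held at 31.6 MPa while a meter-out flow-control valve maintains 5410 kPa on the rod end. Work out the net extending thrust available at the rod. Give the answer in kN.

Cap-side area A_cap = π/4 × (24.4 cm)² = 467.6 cm^2
Rod-side annular area A_ann = π/4 × (24.4² − 11.8²) = 358.2 cm^2
Net thrust = P_cap·A_cap − P_rod·A_ann = 1478 kN − 193.8 kN

F ≈ 1280 kN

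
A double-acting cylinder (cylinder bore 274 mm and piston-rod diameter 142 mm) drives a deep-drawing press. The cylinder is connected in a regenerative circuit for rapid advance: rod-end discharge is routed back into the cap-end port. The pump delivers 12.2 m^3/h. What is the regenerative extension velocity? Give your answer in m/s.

In regeneration the rod-end outflow joins the pump flow into the cap end, so the net volume the pump must supply per unit advance equals the rod cross-section area.
Rod cross-section A_rod = π/4 × (142 mm)² = 15840 mm^2
v = Q_pump / A_rod

v ≈ 0.214 m/s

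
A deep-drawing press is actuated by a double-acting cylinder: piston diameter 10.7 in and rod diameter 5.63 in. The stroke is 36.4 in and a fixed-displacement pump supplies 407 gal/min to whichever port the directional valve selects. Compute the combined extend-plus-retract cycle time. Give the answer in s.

Cap-side area A_cap = π/4 × (10.7 in)² = 89.92 in^2
Rod-side annular area A_ann = π/4 × (10.7² − 5.63²) = 65.03 in^2
t_ext = A_cap·L/Q = 2.089 s
t_ret = A_ann·L/Q = 1.511 s
t_cycle = t_ext + t_ret

t ≈ 3.60 s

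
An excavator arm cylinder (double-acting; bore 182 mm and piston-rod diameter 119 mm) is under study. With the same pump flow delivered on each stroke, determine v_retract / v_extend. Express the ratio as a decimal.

v_ret/v_ext ≈ 1.75

Cap-side area A_cap = π/4 × (182 mm)² = 26020 mm^2
Rod-side annular area A_ann = π/4 × (182² − 119²) = 14890 mm^2
For equal Q, v ∝ 1/A, so v_ret/v_ext = A_cap/A_ann.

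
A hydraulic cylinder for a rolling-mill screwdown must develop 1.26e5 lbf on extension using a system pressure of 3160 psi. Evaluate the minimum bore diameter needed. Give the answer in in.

D ≈ 7.13 in

Extension force acts on the full piston face: F = P × (π/4)D².
D = √(4F / (πP)) = √(4 × 1.26e5 lbf / (π × 3160 psi))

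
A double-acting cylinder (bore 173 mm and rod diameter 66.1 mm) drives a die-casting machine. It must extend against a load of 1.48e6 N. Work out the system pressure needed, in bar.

P ≈ 630 bar

Cap-side area A_cap = π/4 × (173 mm)² = 23510 mm^2
P = F / A = 1.48e6 N / A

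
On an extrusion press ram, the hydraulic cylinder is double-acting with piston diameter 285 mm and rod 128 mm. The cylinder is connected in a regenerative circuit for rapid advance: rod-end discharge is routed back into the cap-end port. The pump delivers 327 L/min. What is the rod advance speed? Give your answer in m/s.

In regeneration the rod-end outflow joins the pump flow into the cap end, so the net volume the pump must supply per unit advance equals the rod cross-section area.
Rod cross-section A_rod = π/4 × (128 mm)² = 12870 mm^2
v = Q_pump / A_rod

v ≈ 0.424 m/s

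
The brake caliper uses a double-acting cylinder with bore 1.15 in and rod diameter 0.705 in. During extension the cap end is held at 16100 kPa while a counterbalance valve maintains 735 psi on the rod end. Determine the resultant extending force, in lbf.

Cap-side area A_cap = π/4 × (1.15 in)² = 1.039 in^2
Rod-side annular area A_ann = π/4 × (1.15² − 0.705²) = 0.6483 in^2
Net thrust = P_cap·A_cap − P_rod·A_ann = 2425 lbf − 476.5 lbf

F ≈ 1950 lbf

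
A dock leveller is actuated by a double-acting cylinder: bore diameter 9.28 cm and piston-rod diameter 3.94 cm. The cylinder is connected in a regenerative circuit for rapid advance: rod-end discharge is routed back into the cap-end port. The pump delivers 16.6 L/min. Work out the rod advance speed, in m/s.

In regeneration the rod-end outflow joins the pump flow into the cap end, so the net volume the pump must supply per unit advance equals the rod cross-section area.
Rod cross-section A_rod = π/4 × (3.94 cm)² = 12.19 cm^2
v = Q_pump / A_rod

v ≈ 0.227 m/s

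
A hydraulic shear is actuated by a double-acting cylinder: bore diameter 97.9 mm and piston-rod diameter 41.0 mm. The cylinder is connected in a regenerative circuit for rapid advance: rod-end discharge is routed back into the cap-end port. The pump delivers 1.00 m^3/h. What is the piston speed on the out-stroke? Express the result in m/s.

In regeneration the rod-end outflow joins the pump flow into the cap end, so the net volume the pump must supply per unit advance equals the rod cross-section area.
Rod cross-section A_rod = π/4 × (41.0 mm)² = 1320 mm^2
v = Q_pump / A_rod

v ≈ 0.210 m/s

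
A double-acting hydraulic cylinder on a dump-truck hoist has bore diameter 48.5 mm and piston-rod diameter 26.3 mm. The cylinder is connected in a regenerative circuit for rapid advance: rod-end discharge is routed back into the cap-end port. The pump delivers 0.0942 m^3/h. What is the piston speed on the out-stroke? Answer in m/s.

In regeneration the rod-end outflow joins the pump flow into the cap end, so the net volume the pump must supply per unit advance equals the rod cross-section area.
Rod cross-section A_rod = π/4 × (26.3 mm)² = 543.3 mm^2
v = Q_pump / A_rod

v ≈ 0.0482 m/s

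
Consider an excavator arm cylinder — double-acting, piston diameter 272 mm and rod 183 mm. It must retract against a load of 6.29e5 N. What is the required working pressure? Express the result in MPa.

Rod-side annular area A_ann = π/4 × (272² − 183²) = 31800 mm^2
Retraction: pressure acts on the annular area.
P = F / A = 6.29e5 N / A

P ≈ 19.8 MPa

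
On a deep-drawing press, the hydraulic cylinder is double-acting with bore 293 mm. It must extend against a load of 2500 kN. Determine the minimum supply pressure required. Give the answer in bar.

P ≈ 371 bar

Cap-side area A_cap = π/4 × (293 mm)² = 67430 mm^2
P = F / A = 2500 kN / A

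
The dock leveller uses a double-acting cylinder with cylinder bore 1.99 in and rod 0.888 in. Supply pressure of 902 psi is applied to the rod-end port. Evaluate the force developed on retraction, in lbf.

F ≈ 2250 lbf

Rod-side annular area A_ann = π/4 × (1.99² − 0.888²) = 2.491 in^2
On retraction the pressure acts on the annular area (bore minus rod).
F = P × A_ann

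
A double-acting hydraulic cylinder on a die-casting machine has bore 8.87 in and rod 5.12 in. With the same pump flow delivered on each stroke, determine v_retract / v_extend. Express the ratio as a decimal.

Cap-side area A_cap = π/4 × (8.87 in)² = 61.79 in^2
Rod-side annular area A_ann = π/4 × (8.87² − 5.12²) = 41.20 in^2
For equal Q, v ∝ 1/A, so v_ret/v_ext = A_cap/A_ann.

v_ret/v_ext ≈ 1.50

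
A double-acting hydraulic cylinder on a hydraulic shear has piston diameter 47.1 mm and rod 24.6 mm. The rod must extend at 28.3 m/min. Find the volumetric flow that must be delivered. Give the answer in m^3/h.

Cap-side area A_cap = π/4 × (47.1 mm)² = 1742 mm^2
Q = A × v

Q ≈ 2.96 m^3/h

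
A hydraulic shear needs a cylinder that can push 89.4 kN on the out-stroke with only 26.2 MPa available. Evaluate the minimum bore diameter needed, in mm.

D ≈ 65.9 mm

Extension force acts on the full piston face: F = P × (π/4)D².
D = √(4F / (πP)) = √(4 × 89.4 kN / (π × 26.2 MPa))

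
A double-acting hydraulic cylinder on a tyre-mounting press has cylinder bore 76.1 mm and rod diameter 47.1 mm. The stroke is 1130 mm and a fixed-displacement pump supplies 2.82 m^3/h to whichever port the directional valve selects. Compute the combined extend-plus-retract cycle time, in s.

Cap-side area A_cap = π/4 × (76.1 mm)² = 4548 mm^2
Rod-side annular area A_ann = π/4 × (76.1² − 47.1²) = 2806 mm^2
t_ext = A_cap·L/Q = 6.561 s
t_ret = A_ann·L/Q = 4.048 s
t_cycle = t_ext + t_ret

t ≈ 10.6 s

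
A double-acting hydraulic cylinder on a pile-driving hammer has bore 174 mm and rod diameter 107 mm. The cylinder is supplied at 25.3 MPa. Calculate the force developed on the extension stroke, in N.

F ≈ 6.02e5 N

Cap-side area A_cap = π/4 × (174 mm)² = 23780 mm^2
F = P × A_cap = 25.3 MPa × A_cap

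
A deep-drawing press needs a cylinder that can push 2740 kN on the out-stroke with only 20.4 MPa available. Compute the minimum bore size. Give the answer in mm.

Extension force acts on the full piston face: F = P × (π/4)D².
D = √(4F / (πP)) = √(4 × 2740 kN / (π × 20.4 MPa))

D ≈ 414 mm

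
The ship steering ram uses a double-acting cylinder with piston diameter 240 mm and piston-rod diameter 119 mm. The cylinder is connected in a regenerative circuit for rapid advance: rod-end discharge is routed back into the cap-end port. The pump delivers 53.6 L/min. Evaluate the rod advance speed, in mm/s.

v ≈ 80.3 mm/s

In regeneration the rod-end outflow joins the pump flow into the cap end, so the net volume the pump must supply per unit advance equals the rod cross-section area.
Rod cross-section A_rod = π/4 × (119 mm)² = 11120 mm^2
v = Q_pump / A_rod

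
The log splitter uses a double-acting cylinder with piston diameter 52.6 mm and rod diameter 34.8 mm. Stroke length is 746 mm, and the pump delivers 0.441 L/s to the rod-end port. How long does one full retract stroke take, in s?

Rod-side annular area A_ann = π/4 × (52.6² − 34.8²) = 1222 mm^2
Swept volume V = A × L; t = V / Q = A·L / Q

t ≈ 2.07 s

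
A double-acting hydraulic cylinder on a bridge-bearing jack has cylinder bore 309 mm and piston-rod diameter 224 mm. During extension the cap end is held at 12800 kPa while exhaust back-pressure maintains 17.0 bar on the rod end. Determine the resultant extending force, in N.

F ≈ 8.99e5 N

Cap-side area A_cap = π/4 × (309 mm)² = 74990 mm^2
Rod-side annular area A_ann = π/4 × (309² − 224²) = 35580 mm^2
Net thrust = P_cap·A_cap − P_rod·A_ann = 9.599e5 N − 60490 N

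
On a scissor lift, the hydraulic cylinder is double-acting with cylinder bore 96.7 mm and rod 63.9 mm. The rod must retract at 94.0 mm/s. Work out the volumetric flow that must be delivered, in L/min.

Q ≈ 23.3 L/min

Rod-side annular area A_ann = π/4 × (96.7² − 63.9²) = 4137 mm^2
Q = A × v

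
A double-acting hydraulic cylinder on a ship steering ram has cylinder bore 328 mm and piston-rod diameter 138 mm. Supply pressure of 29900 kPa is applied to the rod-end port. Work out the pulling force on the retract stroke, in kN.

F ≈ 2080 kN

Rod-side annular area A_ann = π/4 × (328² − 138²) = 69540 mm^2
On retraction the pressure acts on the annular area (bore minus rod).
F = P × A_ann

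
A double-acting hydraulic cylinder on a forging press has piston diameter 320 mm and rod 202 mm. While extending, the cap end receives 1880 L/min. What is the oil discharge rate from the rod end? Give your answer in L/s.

Cap-side area A_cap = π/4 × (320 mm)² = 80420 mm^2
Rod-side annular area A_ann = π/4 × (320² − 202²) = 48380 mm^2
Piston speed v = Q_in/A_cap; rod-end outflow Q_out = v × A_ann = Q_in × A_ann/A_cap.

Q_out ≈ 18.8 L/s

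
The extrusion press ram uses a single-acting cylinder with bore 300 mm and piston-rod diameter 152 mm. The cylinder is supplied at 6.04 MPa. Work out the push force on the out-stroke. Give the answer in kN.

F ≈ 427 kN

Cap-side area A_cap = π/4 × (300 mm)² = 70690 mm^2
F = P × A_cap = 6.04 MPa × A_cap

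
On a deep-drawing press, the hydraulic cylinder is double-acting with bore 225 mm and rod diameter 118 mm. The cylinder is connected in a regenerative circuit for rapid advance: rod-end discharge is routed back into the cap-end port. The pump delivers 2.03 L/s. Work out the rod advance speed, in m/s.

In regeneration the rod-end outflow joins the pump flow into the cap end, so the net volume the pump must supply per unit advance equals the rod cross-section area.
Rod cross-section A_rod = π/4 × (118 mm)² = 10940 mm^2
v = Q_pump / A_rod

v ≈ 0.186 m/s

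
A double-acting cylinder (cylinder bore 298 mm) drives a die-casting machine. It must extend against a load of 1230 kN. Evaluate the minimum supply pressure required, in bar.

P ≈ 176 bar

Cap-side area A_cap = π/4 × (298 mm)² = 69750 mm^2
P = F / A = 1230 kN / A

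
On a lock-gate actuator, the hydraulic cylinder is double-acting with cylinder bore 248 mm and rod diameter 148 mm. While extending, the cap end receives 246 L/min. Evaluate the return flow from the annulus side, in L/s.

Q_out ≈ 2.64 L/s

Cap-side area A_cap = π/4 × (248 mm)² = 48310 mm^2
Rod-side annular area A_ann = π/4 × (248² − 148²) = 31100 mm^2
Piston speed v = Q_in/A_cap; rod-end outflow Q_out = v × A_ann = Q_in × A_ann/A_cap.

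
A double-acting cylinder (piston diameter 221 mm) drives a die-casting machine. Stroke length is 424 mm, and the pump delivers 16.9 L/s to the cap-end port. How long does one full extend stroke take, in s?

Cap-side area A_cap = π/4 × (221 mm)² = 38360 mm^2
Swept volume V = A × L; t = V / Q = A·L / Q

t ≈ 0.962 s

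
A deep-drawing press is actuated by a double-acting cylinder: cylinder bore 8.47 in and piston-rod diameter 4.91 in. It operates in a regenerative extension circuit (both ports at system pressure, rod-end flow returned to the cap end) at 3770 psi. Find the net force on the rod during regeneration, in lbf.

F ≈ 71400 lbf

With equal pressure on both faces, forces on the annular region cancel; the net push is pressure × rod cross-section.
Rod cross-section A_rod = π/4 × (4.91 in)² = 18.93 in^2
F = P × A_rod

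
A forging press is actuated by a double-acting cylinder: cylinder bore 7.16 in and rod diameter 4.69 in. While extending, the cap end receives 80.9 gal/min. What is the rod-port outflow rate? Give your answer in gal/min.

Q_out ≈ 46.2 gal/min

Cap-side area A_cap = π/4 × (7.16 in)² = 40.26 in^2
Rod-side annular area A_ann = π/4 × (7.16² − 4.69²) = 22.99 in^2
Piston speed v = Q_in/A_cap; rod-end outflow Q_out = v × A_ann = Q_in × A_ann/A_cap.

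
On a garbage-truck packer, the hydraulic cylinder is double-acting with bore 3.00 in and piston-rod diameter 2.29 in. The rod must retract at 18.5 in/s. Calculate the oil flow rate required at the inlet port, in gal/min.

Q ≈ 14.2 gal/min

Rod-side annular area A_ann = π/4 × (3.00² − 2.29²) = 2.950 in^2
Q = A × v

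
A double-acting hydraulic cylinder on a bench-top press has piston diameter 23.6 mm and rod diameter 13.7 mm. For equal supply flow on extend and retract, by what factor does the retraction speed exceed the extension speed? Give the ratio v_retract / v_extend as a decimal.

v_ret/v_ext ≈ 1.51

Cap-side area A_cap = π/4 × (23.6 mm)² = 437.4 mm^2
Rod-side annular area A_ann = π/4 × (23.6² − 13.7²) = 290.0 mm^2
For equal Q, v ∝ 1/A, so v_ret/v_ext = A_cap/A_ann.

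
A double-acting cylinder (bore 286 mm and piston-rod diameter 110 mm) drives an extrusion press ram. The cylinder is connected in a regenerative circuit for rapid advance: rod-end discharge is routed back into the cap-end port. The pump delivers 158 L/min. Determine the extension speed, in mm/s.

In regeneration the rod-end outflow joins the pump flow into the cap end, so the net volume the pump must supply per unit advance equals the rod cross-section area.
Rod cross-section A_rod = π/4 × (110 mm)² = 9503 mm^2
v = Q_pump / A_rod

v ≈ 277 mm/s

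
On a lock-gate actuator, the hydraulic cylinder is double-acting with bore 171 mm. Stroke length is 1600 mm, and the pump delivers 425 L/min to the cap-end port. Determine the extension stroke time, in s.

Cap-side area A_cap = π/4 × (171 mm)² = 22970 mm^2
Swept volume V = A × L; t = V / Q = A·L / Q

t ≈ 5.19 s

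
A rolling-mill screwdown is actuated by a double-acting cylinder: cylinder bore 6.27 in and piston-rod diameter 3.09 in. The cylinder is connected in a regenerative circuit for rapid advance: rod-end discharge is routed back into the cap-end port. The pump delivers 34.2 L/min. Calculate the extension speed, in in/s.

In regeneration the rod-end outflow joins the pump flow into the cap end, so the net volume the pump must supply per unit advance equals the rod cross-section area.
Rod cross-section A_rod = π/4 × (3.09 in)² = 7.499 in^2
v = Q_pump / A_rod

v ≈ 4.64 in/s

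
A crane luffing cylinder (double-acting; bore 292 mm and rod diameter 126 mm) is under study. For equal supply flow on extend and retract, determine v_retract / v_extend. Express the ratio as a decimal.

v_ret/v_ext ≈ 1.23

Cap-side area A_cap = π/4 × (292 mm)² = 66970 mm^2
Rod-side annular area A_ann = π/4 × (292² − 126²) = 54500 mm^2
For equal Q, v ∝ 1/A, so v_ret/v_ext = A_cap/A_ann.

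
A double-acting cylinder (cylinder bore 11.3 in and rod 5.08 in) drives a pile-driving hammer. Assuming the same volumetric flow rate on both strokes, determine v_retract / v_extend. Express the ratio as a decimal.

v_ret/v_ext ≈ 1.25

Cap-side area A_cap = π/4 × (11.3 in)² = 100.3 in^2
Rod-side annular area A_ann = π/4 × (11.3² − 5.08²) = 80.02 in^2
For equal Q, v ∝ 1/A, so v_ret/v_ext = A_cap/A_ann.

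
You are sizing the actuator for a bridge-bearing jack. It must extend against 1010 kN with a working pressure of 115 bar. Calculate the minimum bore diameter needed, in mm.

D ≈ 334 mm

Extension force acts on the full piston face: F = P × (π/4)D².
D = √(4F / (πP)) = √(4 × 1010 kN / (π × 115 bar))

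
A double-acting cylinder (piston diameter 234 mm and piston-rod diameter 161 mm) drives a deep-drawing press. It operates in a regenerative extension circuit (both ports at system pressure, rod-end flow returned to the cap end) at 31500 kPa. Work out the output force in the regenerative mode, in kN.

With equal pressure on both faces, forces on the annular region cancel; the net push is pressure × rod cross-section.
Rod cross-section A_rod = π/4 × (161 mm)² = 20360 mm^2
F = P × A_rod

F ≈ 641 kN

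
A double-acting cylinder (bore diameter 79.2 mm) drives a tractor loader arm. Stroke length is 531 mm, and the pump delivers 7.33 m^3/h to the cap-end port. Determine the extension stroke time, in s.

Cap-side area A_cap = π/4 × (79.2 mm)² = 4927 mm^2
Swept volume V = A × L; t = V / Q = A·L / Q

t ≈ 1.28 s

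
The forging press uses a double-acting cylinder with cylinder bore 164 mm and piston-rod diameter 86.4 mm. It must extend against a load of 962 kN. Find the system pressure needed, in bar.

P ≈ 455 bar

Cap-side area A_cap = π/4 × (164 mm)² = 21120 mm^2
P = F / A = 962 kN / A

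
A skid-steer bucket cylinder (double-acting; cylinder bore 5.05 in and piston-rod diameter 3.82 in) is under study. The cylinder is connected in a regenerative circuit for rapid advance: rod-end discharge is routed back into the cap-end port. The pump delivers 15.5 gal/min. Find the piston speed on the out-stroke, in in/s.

v ≈ 5.21 in/s

In regeneration the rod-end outflow joins the pump flow into the cap end, so the net volume the pump must supply per unit advance equals the rod cross-section area.
Rod cross-section A_rod = π/4 × (3.82 in)² = 11.46 in^2
v = Q_pump / A_rod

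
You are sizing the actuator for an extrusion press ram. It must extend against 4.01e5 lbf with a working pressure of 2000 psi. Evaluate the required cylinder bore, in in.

D ≈ 16.0 in

Extension force acts on the full piston face: F = P × (π/4)D².
D = √(4F / (πP)) = √(4 × 4.01e5 lbf / (π × 2000 psi))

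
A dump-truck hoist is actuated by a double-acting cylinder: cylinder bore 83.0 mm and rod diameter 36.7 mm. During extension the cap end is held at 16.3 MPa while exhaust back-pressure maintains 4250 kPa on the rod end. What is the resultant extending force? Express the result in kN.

F ≈ 69.7 kN

Cap-side area A_cap = π/4 × (83.0 mm)² = 5411 mm^2
Rod-side annular area A_ann = π/4 × (83.0² − 36.7²) = 4353 mm^2
Net thrust = P_cap·A_cap − P_rod·A_ann = 88.19 kN − 18.50 kN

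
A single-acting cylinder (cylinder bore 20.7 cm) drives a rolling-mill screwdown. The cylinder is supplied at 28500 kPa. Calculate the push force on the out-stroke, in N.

F ≈ 9.59e5 N

Cap-side area A_cap = π/4 × (20.7 cm)² = 336.5 cm^2
F = P × A_cap = 28500 kPa × A_cap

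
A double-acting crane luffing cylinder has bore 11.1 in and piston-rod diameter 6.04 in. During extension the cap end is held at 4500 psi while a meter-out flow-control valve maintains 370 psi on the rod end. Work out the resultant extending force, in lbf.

F ≈ 4.10e5 lbf

Cap-side area A_cap = π/4 × (11.1 in)² = 96.77 in^2
Rod-side annular area A_ann = π/4 × (11.1² − 6.04²) = 68.12 in^2
Net thrust = P_cap·A_cap − P_rod·A_ann = 4.355e5 lbf − 25200 lbf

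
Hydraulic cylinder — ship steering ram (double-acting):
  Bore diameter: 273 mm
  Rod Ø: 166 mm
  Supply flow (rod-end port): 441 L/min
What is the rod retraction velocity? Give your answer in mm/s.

Rod-side annular area A_ann = π/4 × (273² − 166²) = 36890 mm^2
Flow into the rod-end port fills the annular volume.
v = Q / A

v ≈ 199 mm/s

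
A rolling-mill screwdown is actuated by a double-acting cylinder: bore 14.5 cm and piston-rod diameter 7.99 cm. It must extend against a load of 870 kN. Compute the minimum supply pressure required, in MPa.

P ≈ 52.7 MPa

Cap-side area A_cap = π/4 × (14.5 cm)² = 165.1 cm^2
P = F / A = 870 kN / A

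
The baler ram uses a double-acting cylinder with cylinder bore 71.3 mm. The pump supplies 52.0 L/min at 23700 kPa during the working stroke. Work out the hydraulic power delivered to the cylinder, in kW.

W ≈ 20.5 kW

Hydraulic power = P × Q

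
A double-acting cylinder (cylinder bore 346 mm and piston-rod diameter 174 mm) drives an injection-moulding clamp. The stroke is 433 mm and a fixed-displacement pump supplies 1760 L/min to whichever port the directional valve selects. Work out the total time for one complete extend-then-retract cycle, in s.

Cap-side area A_cap = π/4 × (346 mm)² = 94020 mm^2
Rod-side annular area A_ann = π/4 × (346² − 174²) = 70250 mm^2
t_ext = A_cap·L/Q = 1.388 s
t_ret = A_ann·L/Q = 1.037 s
t_cycle = t_ext + t_ret

t ≈ 2.42 s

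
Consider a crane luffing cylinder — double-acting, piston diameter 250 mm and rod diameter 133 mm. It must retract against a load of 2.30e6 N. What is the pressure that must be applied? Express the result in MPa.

P ≈ 65.4 MPa

Rod-side annular area A_ann = π/4 × (250² − 133²) = 35190 mm^2
Retraction: pressure acts on the annular area.
P = F / A = 2.30e6 N / A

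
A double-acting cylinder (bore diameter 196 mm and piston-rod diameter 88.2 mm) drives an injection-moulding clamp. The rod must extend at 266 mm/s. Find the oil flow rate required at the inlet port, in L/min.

Cap-side area A_cap = π/4 × (196 mm)² = 30170 mm^2
Q = A × v

Q ≈ 482 L/min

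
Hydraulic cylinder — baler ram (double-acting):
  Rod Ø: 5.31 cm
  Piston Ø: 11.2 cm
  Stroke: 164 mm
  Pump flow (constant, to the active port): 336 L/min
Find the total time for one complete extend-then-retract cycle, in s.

Cap-side area A_cap = π/4 × (11.2 cm)² = 98.52 cm^2
Rod-side annular area A_ann = π/4 × (11.2² − 5.31²) = 76.38 cm^2
t_ext = A_cap·L/Q = 0.2885 s
t_ret = A_ann·L/Q = 0.2237 s
t_cycle = t_ext + t_ret

t ≈ 0.512 s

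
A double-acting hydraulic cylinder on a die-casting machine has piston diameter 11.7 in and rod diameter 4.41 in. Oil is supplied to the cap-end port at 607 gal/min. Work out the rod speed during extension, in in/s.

Cap-side area A_cap = π/4 × (11.7 in)² = 107.5 in^2
v = Q / A

v ≈ 21.7 in/s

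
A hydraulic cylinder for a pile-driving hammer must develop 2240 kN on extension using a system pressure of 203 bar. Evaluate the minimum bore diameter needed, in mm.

Extension force acts on the full piston face: F = P × (π/4)D².
D = √(4F / (πP)) = √(4 × 2240 kN / (π × 203 bar))

D ≈ 375 mm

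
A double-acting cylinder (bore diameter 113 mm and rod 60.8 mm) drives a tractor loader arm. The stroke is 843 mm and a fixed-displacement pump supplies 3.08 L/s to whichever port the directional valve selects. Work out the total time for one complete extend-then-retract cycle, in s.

t ≈ 4.70 s

Cap-side area A_cap = π/4 × (113 mm)² = 10030 mm^2
Rod-side annular area A_ann = π/4 × (113² − 60.8²) = 7125 mm^2
t_ext = A_cap·L/Q = 2.745 s
t_ret = A_ann·L/Q = 1.950 s
t_cycle = t_ext + t_ret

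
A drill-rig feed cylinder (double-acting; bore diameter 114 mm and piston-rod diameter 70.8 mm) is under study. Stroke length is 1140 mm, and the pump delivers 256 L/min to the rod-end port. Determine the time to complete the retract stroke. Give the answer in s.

Rod-side annular area A_ann = π/4 × (114² − 70.8²) = 6270 mm^2
Swept volume V = A × L; t = V / Q = A·L / Q

t ≈ 1.68 s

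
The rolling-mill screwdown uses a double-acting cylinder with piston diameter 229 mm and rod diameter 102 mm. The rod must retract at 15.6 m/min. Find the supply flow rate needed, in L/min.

Rod-side annular area A_ann = π/4 × (229² − 102²) = 33020 mm^2
Q = A × v

Q ≈ 515 L/min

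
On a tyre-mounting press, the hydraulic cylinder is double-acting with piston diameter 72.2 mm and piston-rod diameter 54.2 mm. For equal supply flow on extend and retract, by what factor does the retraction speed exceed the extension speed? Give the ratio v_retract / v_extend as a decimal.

v_ret/v_ext ≈ 2.29

Cap-side area A_cap = π/4 × (72.2 mm)² = 4094 mm^2
Rod-side annular area A_ann = π/4 × (72.2² − 54.2²) = 1787 mm^2
For equal Q, v ∝ 1/A, so v_ret/v_ext = A_cap/A_ann.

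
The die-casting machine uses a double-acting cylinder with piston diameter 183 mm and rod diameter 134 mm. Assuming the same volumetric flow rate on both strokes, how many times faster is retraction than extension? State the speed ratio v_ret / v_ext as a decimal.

v_ret/v_ext ≈ 2.16

Cap-side area A_cap = π/4 × (183 mm)² = 26300 mm^2
Rod-side annular area A_ann = π/4 × (183² − 134²) = 12200 mm^2
For equal Q, v ∝ 1/A, so v_ret/v_ext = A_cap/A_ann.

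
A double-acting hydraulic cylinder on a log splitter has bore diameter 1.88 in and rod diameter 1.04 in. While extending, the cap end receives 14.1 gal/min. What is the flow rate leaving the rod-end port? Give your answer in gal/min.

Q_out ≈ 9.79 gal/min

Cap-side area A_cap = π/4 × (1.88 in)² = 2.776 in^2
Rod-side annular area A_ann = π/4 × (1.88² − 1.04²) = 1.926 in^2
Piston speed v = Q_in/A_cap; rod-end outflow Q_out = v × A_ann = Q_in × A_ann/A_cap.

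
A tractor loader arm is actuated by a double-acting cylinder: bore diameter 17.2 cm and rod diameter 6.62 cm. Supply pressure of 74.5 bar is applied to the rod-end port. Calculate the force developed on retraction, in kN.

F ≈ 147 kN

Rod-side annular area A_ann = π/4 × (17.2² − 6.62²) = 197.9 cm^2
On retraction the pressure acts on the annular area (bore minus rod).
F = P × A_ann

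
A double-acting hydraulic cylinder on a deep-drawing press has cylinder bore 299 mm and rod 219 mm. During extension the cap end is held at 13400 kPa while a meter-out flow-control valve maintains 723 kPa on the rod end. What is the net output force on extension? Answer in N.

Cap-side area A_cap = π/4 × (299 mm)² = 70220 mm^2
Rod-side annular area A_ann = π/4 × (299² − 219²) = 32550 mm^2
Net thrust = P_cap·A_cap − P_rod·A_ann = 9.409e5 N − 23530 N

F ≈ 9.17e5 N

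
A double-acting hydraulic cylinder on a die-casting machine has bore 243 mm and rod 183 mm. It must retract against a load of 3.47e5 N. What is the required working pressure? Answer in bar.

P ≈ 173 bar

Rod-side annular area A_ann = π/4 × (243² − 183²) = 20070 mm^2
Retraction: pressure acts on the annular area.
P = F / A = 3.47e5 N / A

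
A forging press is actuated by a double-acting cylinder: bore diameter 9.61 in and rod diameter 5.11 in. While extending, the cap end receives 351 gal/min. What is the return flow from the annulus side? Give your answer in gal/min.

Cap-side area A_cap = π/4 × (9.61 in)² = 72.53 in^2
Rod-side annular area A_ann = π/4 × (9.61² − 5.11²) = 52.02 in^2
Piston speed v = Q_in/A_cap; rod-end outflow Q_out = v × A_ann = Q_in × A_ann/A_cap.

Q_out ≈ 252 gal/min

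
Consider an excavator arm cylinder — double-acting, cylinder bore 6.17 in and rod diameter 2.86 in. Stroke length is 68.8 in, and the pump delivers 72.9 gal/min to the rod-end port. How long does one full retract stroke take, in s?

t ≈ 5.75 s

Rod-side annular area A_ann = π/4 × (6.17² − 2.86²) = 23.48 in^2
Swept volume V = A × L; t = V / Q = A·L / Q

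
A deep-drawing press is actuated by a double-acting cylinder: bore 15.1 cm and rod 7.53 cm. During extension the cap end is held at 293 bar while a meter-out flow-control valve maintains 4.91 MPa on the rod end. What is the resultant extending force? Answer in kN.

Cap-side area A_cap = π/4 × (15.1 cm)² = 179.1 cm^2
Rod-side annular area A_ann = π/4 × (15.1² − 7.53²) = 134.5 cm^2
Net thrust = P_cap·A_cap − P_rod·A_ann = 524.7 kN − 66.06 kN

F ≈ 459 kN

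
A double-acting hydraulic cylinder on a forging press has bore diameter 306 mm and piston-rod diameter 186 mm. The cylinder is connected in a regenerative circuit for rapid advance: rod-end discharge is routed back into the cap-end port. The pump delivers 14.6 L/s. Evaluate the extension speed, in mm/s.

v ≈ 537 mm/s

In regeneration the rod-end outflow joins the pump flow into the cap end, so the net volume the pump must supply per unit advance equals the rod cross-section area.
Rod cross-section A_rod = π/4 × (186 mm)² = 27170 mm^2
v = Q_pump / A_rod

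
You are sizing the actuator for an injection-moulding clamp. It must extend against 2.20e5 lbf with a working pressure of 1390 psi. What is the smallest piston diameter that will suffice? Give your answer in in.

D ≈ 14.2 in

Extension force acts on the full piston face: F = P × (π/4)D².
D = √(4F / (πP)) = √(4 × 2.20e5 lbf / (π × 1390 psi))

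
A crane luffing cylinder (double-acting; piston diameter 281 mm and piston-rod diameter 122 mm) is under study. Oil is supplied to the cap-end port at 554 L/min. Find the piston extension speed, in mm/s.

Cap-side area A_cap = π/4 × (281 mm)² = 62020 mm^2
v = Q / A

v ≈ 149 mm/s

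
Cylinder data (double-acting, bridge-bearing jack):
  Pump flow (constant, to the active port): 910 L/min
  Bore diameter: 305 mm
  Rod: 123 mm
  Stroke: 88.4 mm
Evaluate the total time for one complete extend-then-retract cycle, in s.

t ≈ 0.782 s

Cap-side area A_cap = π/4 × (305 mm)² = 73060 mm^2
Rod-side annular area A_ann = π/4 × (305² − 123²) = 61180 mm^2
t_ext = A_cap·L/Q = 0.4258 s
t_ret = A_ann·L/Q = 0.3566 s
t_cycle = t_ext + t_ret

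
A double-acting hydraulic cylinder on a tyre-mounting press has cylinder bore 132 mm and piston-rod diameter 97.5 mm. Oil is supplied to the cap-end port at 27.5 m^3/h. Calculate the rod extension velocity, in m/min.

Cap-side area A_cap = π/4 × (132 mm)² = 13680 mm^2
v = Q / A

v ≈ 33.5 m/min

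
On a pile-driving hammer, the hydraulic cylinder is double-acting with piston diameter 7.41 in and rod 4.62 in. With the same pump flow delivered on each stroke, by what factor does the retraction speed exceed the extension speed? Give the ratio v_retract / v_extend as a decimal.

v_ret/v_ext ≈ 1.64

Cap-side area A_cap = π/4 × (7.41 in)² = 43.12 in^2
Rod-side annular area A_ann = π/4 × (7.41² − 4.62²) = 26.36 in^2
For equal Q, v ∝ 1/A, so v_ret/v_ext = A_cap/A_ann.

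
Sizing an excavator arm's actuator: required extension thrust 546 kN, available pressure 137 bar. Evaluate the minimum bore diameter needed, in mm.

D ≈ 225 mm

Extension force acts on the full piston face: F = P × (π/4)D².
D = √(4F / (πP)) = √(4 × 546 kN / (π × 137 bar))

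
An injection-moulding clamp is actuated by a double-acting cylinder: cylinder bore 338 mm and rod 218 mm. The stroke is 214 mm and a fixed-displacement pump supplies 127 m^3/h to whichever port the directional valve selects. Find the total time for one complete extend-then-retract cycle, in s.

Cap-side area A_cap = π/4 × (338 mm)² = 89730 mm^2
Rod-side annular area A_ann = π/4 × (338² − 218²) = 52400 mm^2
t_ext = A_cap·L/Q = 0.5443 s
t_ret = A_ann·L/Q = 0.3179 s
t_cycle = t_ext + t_ret

t ≈ 0.862 s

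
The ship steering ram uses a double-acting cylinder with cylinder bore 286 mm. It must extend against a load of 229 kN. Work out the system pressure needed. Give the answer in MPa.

Cap-side area A_cap = π/4 × (286 mm)² = 64240 mm^2
P = F / A = 229 kN / A

P ≈ 3.56 MPa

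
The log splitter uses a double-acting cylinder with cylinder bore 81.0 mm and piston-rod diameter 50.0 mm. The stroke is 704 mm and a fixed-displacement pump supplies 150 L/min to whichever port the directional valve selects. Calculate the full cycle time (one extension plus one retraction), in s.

Cap-side area A_cap = π/4 × (81.0 mm)² = 5153 mm^2
Rod-side annular area A_ann = π/4 × (81.0² − 50.0²) = 3190 mm^2
t_ext = A_cap·L/Q = 1.451 s
t_ret = A_ann·L/Q = 0.8982 s
t_cycle = t_ext + t_ret

t ≈ 2.35 s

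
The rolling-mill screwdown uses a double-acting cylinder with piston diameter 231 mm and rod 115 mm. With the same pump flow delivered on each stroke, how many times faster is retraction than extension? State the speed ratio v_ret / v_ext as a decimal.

Cap-side area A_cap = π/4 × (231 mm)² = 41910 mm^2
Rod-side annular area A_ann = π/4 × (231² − 115²) = 31520 mm^2
For equal Q, v ∝ 1/A, so v_ret/v_ext = A_cap/A_ann.

v_ret/v_ext ≈ 1.33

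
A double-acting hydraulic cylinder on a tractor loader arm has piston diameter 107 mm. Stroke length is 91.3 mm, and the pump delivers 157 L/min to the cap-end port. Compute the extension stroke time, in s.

Cap-side area A_cap = π/4 × (107 mm)² = 8992 mm^2
Swept volume V = A × L; t = V / Q = A·L / Q

t ≈ 0.314 s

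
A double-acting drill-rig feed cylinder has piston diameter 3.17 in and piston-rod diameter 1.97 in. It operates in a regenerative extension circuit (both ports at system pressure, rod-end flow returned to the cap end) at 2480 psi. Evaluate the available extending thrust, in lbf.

F ≈ 7560 lbf

With equal pressure on both faces, forces on the annular region cancel; the net push is pressure × rod cross-section.
Rod cross-section A_rod = π/4 × (1.97 in)² = 3.048 in^2
F = P × A_rod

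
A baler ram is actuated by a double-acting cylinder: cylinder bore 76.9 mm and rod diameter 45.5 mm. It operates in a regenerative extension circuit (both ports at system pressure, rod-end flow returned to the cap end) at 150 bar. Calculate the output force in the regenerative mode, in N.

F ≈ 24400 N

With equal pressure on both faces, forces on the annular region cancel; the net push is pressure × rod cross-section.
Rod cross-section A_rod = π/4 × (45.5 mm)² = 1626 mm^2
F = P × A_rod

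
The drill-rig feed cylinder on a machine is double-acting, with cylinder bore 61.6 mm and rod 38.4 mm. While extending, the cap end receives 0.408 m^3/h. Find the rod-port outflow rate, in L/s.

Cap-side area A_cap = π/4 × (61.6 mm)² = 2980 mm^2
Rod-side annular area A_ann = π/4 × (61.6² − 38.4²) = 1822 mm^2
Piston speed v = Q_in/A_cap; rod-end outflow Q_out = v × A_ann = Q_in × A_ann/A_cap.

Q_out ≈ 0.0693 L/s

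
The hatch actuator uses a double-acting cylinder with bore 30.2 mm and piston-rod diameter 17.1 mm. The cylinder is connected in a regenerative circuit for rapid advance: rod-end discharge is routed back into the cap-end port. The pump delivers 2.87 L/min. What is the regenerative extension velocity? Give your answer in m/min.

In regeneration the rod-end outflow joins the pump flow into the cap end, so the net volume the pump must supply per unit advance equals the rod cross-section area.
Rod cross-section A_rod = π/4 × (17.1 mm)² = 229.7 mm^2
v = Q_pump / A_rod

v ≈ 12.5 m/min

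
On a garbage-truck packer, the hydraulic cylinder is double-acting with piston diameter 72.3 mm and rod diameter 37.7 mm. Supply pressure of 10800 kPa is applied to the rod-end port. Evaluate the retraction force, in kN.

F ≈ 32.3 kN

Rod-side annular area A_ann = π/4 × (72.3² − 37.7²) = 2989 mm^2
On retraction the pressure acts on the annular area (bore minus rod).
F = P × A_ann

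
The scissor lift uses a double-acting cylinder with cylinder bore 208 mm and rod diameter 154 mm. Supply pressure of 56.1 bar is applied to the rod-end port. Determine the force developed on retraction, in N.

Rod-side annular area A_ann = π/4 × (208² − 154²) = 15350 mm^2
On retraction the pressure acts on the annular area (bore minus rod).
F = P × A_ann

F ≈ 86100 N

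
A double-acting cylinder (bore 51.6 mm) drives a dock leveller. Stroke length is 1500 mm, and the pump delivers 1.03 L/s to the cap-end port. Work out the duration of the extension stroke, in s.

t ≈ 3.05 s

Cap-side area A_cap = π/4 × (51.6 mm)² = 2091 mm^2
Swept volume V = A × L; t = V / Q = A·L / Q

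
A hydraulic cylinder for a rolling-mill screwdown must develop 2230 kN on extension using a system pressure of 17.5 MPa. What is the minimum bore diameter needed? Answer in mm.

D ≈ 403 mm

Extension force acts on the full piston face: F = P × (π/4)D².
D = √(4F / (πP)) = √(4 × 2230 kN / (π × 17.5 MPa))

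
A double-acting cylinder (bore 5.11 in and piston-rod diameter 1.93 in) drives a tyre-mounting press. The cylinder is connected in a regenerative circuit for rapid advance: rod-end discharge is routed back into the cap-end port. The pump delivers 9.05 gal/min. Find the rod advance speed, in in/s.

In regeneration the rod-end outflow joins the pump flow into the cap end, so the net volume the pump must supply per unit advance equals the rod cross-section area.
Rod cross-section A_rod = π/4 × (1.93 in)² = 2.926 in^2
v = Q_pump / A_rod

v ≈ 11.9 in/s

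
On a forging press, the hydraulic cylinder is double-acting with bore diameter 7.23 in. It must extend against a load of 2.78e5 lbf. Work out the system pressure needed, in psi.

Cap-side area A_cap = π/4 × (7.23 in)² = 41.06 in^2
P = F / A = 2.78e5 lbf / A

P ≈ 6770 psi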